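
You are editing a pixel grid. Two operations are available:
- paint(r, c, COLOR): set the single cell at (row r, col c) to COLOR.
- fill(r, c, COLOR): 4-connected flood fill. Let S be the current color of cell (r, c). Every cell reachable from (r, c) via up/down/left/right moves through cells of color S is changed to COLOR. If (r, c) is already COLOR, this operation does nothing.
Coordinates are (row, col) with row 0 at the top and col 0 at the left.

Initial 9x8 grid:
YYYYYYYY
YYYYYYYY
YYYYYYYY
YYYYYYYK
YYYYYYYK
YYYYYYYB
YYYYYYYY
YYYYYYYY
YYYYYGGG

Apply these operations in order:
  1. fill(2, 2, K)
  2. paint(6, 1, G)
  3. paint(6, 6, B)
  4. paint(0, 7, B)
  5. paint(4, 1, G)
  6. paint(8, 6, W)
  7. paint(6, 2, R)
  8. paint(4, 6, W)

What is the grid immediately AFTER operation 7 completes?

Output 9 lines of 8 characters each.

After op 1 fill(2,2,K) [66 cells changed]:
KKKKKKKK
KKKKKKKK
KKKKKKKK
KKKKKKKK
KKKKKKKK
KKKKKKKB
KKKKKKKK
KKKKKKKK
KKKKKGGG
After op 2 paint(6,1,G):
KKKKKKKK
KKKKKKKK
KKKKKKKK
KKKKKKKK
KKKKKKKK
KKKKKKKB
KGKKKKKK
KKKKKKKK
KKKKKGGG
After op 3 paint(6,6,B):
KKKKKKKK
KKKKKKKK
KKKKKKKK
KKKKKKKK
KKKKKKKK
KKKKKKKB
KGKKKKBK
KKKKKKKK
KKKKKGGG
After op 4 paint(0,7,B):
KKKKKKKB
KKKKKKKK
KKKKKKKK
KKKKKKKK
KKKKKKKK
KKKKKKKB
KGKKKKBK
KKKKKKKK
KKKKKGGG
After op 5 paint(4,1,G):
KKKKKKKB
KKKKKKKK
KKKKKKKK
KKKKKKKK
KGKKKKKK
KKKKKKKB
KGKKKKBK
KKKKKKKK
KKKKKGGG
After op 6 paint(8,6,W):
KKKKKKKB
KKKKKKKK
KKKKKKKK
KKKKKKKK
KGKKKKKK
KKKKKKKB
KGKKKKBK
KKKKKKKK
KKKKKGWG
After op 7 paint(6,2,R):
KKKKKKKB
KKKKKKKK
KKKKKKKK
KKKKKKKK
KGKKKKKK
KKKKKKKB
KGRKKKBK
KKKKKKKK
KKKKKGWG

Answer: KKKKKKKB
KKKKKKKK
KKKKKKKK
KKKKKKKK
KGKKKKKK
KKKKKKKB
KGRKKKBK
KKKKKKKK
KKKKKGWG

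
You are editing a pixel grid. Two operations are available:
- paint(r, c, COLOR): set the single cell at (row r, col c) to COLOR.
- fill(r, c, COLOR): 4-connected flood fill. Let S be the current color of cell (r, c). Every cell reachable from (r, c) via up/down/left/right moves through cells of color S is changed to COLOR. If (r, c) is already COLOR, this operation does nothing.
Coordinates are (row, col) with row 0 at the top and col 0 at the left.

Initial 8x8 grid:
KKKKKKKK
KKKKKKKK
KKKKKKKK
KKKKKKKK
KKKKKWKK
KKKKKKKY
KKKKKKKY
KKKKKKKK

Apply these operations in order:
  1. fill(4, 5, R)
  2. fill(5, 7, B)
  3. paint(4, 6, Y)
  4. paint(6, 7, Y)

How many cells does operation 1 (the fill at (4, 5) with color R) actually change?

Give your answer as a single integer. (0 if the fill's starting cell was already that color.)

After op 1 fill(4,5,R) [1 cells changed]:
KKKKKKKK
KKKKKKKK
KKKKKKKK
KKKKKKKK
KKKKKRKK
KKKKKKKY
KKKKKKKY
KKKKKKKK

Answer: 1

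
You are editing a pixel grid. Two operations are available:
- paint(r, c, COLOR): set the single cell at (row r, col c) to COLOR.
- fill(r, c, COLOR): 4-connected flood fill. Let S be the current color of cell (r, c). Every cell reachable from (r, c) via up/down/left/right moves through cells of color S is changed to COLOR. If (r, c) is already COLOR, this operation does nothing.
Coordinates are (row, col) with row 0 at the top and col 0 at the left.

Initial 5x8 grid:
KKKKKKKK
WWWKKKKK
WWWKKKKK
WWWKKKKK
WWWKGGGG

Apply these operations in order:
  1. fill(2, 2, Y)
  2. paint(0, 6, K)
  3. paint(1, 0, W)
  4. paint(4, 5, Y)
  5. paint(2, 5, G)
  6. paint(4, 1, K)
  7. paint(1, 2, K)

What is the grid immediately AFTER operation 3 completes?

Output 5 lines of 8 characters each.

Answer: KKKKKKKK
WYYKKKKK
YYYKKKKK
YYYKKKKK
YYYKGGGG

Derivation:
After op 1 fill(2,2,Y) [12 cells changed]:
KKKKKKKK
YYYKKKKK
YYYKKKKK
YYYKKKKK
YYYKGGGG
After op 2 paint(0,6,K):
KKKKKKKK
YYYKKKKK
YYYKKKKK
YYYKKKKK
YYYKGGGG
After op 3 paint(1,0,W):
KKKKKKKK
WYYKKKKK
YYYKKKKK
YYYKKKKK
YYYKGGGG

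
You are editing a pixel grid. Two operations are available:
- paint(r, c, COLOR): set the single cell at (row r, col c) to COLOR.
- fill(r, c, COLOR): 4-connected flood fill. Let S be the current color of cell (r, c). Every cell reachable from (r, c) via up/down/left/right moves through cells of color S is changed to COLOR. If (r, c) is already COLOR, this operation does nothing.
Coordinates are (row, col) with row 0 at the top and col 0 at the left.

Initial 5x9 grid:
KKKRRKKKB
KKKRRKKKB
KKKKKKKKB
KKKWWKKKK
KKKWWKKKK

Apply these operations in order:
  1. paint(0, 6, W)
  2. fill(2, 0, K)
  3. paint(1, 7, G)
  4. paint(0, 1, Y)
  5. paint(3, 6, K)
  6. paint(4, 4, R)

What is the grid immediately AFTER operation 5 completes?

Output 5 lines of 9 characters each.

After op 1 paint(0,6,W):
KKKRRKWKB
KKKRRKKKB
KKKKKKKKB
KKKWWKKKK
KKKWWKKKK
After op 2 fill(2,0,K) [0 cells changed]:
KKKRRKWKB
KKKRRKKKB
KKKKKKKKB
KKKWWKKKK
KKKWWKKKK
After op 3 paint(1,7,G):
KKKRRKWKB
KKKRRKKGB
KKKKKKKKB
KKKWWKKKK
KKKWWKKKK
After op 4 paint(0,1,Y):
KYKRRKWKB
KKKRRKKGB
KKKKKKKKB
KKKWWKKKK
KKKWWKKKK
After op 5 paint(3,6,K):
KYKRRKWKB
KKKRRKKGB
KKKKKKKKB
KKKWWKKKK
KKKWWKKKK

Answer: KYKRRKWKB
KKKRRKKGB
KKKKKKKKB
KKKWWKKKK
KKKWWKKKK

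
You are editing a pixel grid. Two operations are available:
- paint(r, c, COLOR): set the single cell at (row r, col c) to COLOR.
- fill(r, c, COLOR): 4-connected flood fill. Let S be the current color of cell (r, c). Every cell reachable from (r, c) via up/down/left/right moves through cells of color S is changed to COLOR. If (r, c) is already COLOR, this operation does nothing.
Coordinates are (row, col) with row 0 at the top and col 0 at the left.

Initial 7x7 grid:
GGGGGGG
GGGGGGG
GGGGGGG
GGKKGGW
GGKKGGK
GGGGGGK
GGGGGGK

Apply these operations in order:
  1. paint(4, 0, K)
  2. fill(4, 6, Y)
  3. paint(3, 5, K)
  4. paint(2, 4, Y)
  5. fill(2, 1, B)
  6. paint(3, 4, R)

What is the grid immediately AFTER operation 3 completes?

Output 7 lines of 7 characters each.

Answer: GGGGGGG
GGGGGGG
GGGGGGG
GGKKGKW
KGKKGGY
GGGGGGY
GGGGGGY

Derivation:
After op 1 paint(4,0,K):
GGGGGGG
GGGGGGG
GGGGGGG
GGKKGGW
KGKKGGK
GGGGGGK
GGGGGGK
After op 2 fill(4,6,Y) [3 cells changed]:
GGGGGGG
GGGGGGG
GGGGGGG
GGKKGGW
KGKKGGY
GGGGGGY
GGGGGGY
After op 3 paint(3,5,K):
GGGGGGG
GGGGGGG
GGGGGGG
GGKKGKW
KGKKGGY
GGGGGGY
GGGGGGY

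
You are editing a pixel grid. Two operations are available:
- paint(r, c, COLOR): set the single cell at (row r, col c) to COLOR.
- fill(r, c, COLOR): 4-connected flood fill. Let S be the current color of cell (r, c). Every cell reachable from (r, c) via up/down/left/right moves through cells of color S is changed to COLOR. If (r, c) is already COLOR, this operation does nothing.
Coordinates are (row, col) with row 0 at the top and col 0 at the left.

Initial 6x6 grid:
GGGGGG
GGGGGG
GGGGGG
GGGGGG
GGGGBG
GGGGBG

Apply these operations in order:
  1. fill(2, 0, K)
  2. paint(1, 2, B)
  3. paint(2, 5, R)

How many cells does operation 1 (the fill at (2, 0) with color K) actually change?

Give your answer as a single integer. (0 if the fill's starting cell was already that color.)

After op 1 fill(2,0,K) [34 cells changed]:
KKKKKK
KKKKKK
KKKKKK
KKKKKK
KKKKBK
KKKKBK

Answer: 34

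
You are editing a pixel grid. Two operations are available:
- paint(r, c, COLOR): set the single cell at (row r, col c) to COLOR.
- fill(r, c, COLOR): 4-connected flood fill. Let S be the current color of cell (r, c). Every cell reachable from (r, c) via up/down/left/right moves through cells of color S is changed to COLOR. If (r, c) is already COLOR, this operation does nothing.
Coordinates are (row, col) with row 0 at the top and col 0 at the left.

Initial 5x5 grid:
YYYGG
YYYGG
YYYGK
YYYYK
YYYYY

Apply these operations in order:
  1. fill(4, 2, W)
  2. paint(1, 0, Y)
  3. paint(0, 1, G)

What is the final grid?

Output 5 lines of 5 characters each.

Answer: WGWGG
YWWGG
WWWGK
WWWWK
WWWWW

Derivation:
After op 1 fill(4,2,W) [18 cells changed]:
WWWGG
WWWGG
WWWGK
WWWWK
WWWWW
After op 2 paint(1,0,Y):
WWWGG
YWWGG
WWWGK
WWWWK
WWWWW
After op 3 paint(0,1,G):
WGWGG
YWWGG
WWWGK
WWWWK
WWWWW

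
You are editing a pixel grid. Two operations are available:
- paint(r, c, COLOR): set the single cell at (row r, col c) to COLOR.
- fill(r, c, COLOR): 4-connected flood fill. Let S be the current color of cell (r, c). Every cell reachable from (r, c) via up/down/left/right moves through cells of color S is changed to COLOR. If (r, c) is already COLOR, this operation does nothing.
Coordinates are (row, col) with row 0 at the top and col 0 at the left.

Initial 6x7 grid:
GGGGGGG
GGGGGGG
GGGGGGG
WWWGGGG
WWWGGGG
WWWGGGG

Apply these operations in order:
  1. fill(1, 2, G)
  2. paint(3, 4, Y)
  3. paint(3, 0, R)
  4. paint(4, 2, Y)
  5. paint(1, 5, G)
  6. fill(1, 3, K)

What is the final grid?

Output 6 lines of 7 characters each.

After op 1 fill(1,2,G) [0 cells changed]:
GGGGGGG
GGGGGGG
GGGGGGG
WWWGGGG
WWWGGGG
WWWGGGG
After op 2 paint(3,4,Y):
GGGGGGG
GGGGGGG
GGGGGGG
WWWGYGG
WWWGGGG
WWWGGGG
After op 3 paint(3,0,R):
GGGGGGG
GGGGGGG
GGGGGGG
RWWGYGG
WWWGGGG
WWWGGGG
After op 4 paint(4,2,Y):
GGGGGGG
GGGGGGG
GGGGGGG
RWWGYGG
WWYGGGG
WWWGGGG
After op 5 paint(1,5,G):
GGGGGGG
GGGGGGG
GGGGGGG
RWWGYGG
WWYGGGG
WWWGGGG
After op 6 fill(1,3,K) [32 cells changed]:
KKKKKKK
KKKKKKK
KKKKKKK
RWWKYKK
WWYKKKK
WWWKKKK

Answer: KKKKKKK
KKKKKKK
KKKKKKK
RWWKYKK
WWYKKKK
WWWKKKK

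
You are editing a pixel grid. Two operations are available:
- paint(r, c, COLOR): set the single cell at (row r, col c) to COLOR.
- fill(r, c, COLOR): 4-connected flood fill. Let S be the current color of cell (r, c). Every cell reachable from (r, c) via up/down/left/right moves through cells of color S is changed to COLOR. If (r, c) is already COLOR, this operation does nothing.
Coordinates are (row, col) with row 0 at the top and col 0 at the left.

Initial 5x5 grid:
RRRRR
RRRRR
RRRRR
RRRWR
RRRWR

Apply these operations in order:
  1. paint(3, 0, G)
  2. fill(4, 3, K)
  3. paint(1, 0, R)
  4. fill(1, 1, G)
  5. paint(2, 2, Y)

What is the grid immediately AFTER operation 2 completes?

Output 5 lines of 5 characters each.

Answer: RRRRR
RRRRR
RRRRR
GRRKR
RRRKR

Derivation:
After op 1 paint(3,0,G):
RRRRR
RRRRR
RRRRR
GRRWR
RRRWR
After op 2 fill(4,3,K) [2 cells changed]:
RRRRR
RRRRR
RRRRR
GRRKR
RRRKR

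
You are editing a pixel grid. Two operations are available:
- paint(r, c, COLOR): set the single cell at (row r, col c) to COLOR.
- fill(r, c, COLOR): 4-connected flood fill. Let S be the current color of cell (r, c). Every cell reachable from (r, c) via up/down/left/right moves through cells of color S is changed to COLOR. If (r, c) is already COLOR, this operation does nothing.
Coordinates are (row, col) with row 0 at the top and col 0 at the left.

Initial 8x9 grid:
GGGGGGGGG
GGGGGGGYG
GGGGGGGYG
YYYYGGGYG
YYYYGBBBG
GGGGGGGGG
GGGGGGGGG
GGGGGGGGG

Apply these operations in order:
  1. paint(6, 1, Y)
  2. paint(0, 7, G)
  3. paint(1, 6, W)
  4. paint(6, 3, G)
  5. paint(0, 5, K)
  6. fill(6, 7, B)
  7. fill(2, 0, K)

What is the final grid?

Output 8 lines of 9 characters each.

Answer: KKKKKKKKK
KKKKKKWYK
KKKKKKKYK
YYYYKKKYK
YYYYKKKKK
KKKKKKKKK
KYKKKKKKK
KKKKKKKKK

Derivation:
After op 1 paint(6,1,Y):
GGGGGGGGG
GGGGGGGYG
GGGGGGGYG
YYYYGGGYG
YYYYGBBBG
GGGGGGGGG
GYGGGGGGG
GGGGGGGGG
After op 2 paint(0,7,G):
GGGGGGGGG
GGGGGGGYG
GGGGGGGYG
YYYYGGGYG
YYYYGBBBG
GGGGGGGGG
GYGGGGGGG
GGGGGGGGG
After op 3 paint(1,6,W):
GGGGGGGGG
GGGGGGWYG
GGGGGGGYG
YYYYGGGYG
YYYYGBBBG
GGGGGGGGG
GYGGGGGGG
GGGGGGGGG
After op 4 paint(6,3,G):
GGGGGGGGG
GGGGGGWYG
GGGGGGGYG
YYYYGGGYG
YYYYGBBBG
GGGGGGGGG
GYGGGGGGG
GGGGGGGGG
After op 5 paint(0,5,K):
GGGGGKGGG
GGGGGGWYG
GGGGGGGYG
YYYYGGGYG
YYYYGBBBG
GGGGGGGGG
GYGGGGGGG
GGGGGGGGG
After op 6 fill(6,7,B) [55 cells changed]:
BBBBBKBBB
BBBBBBWYB
BBBBBBBYB
YYYYBBBYB
YYYYBBBBB
BBBBBBBBB
BYBBBBBBB
BBBBBBBBB
After op 7 fill(2,0,K) [58 cells changed]:
KKKKKKKKK
KKKKKKWYK
KKKKKKKYK
YYYYKKKYK
YYYYKKKKK
KKKKKKKKK
KYKKKKKKK
KKKKKKKKK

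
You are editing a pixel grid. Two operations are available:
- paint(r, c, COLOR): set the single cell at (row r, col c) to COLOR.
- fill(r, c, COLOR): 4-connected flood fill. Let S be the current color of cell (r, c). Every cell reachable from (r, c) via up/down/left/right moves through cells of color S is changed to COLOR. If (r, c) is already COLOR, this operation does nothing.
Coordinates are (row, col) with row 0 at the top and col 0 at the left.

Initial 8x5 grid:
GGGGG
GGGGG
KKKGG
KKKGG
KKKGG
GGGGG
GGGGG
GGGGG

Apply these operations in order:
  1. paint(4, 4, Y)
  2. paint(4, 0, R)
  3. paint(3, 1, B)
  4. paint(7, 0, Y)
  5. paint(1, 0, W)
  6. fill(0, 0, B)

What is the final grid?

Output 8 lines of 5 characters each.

After op 1 paint(4,4,Y):
GGGGG
GGGGG
KKKGG
KKKGG
KKKGY
GGGGG
GGGGG
GGGGG
After op 2 paint(4,0,R):
GGGGG
GGGGG
KKKGG
KKKGG
RKKGY
GGGGG
GGGGG
GGGGG
After op 3 paint(3,1,B):
GGGGG
GGGGG
KKKGG
KBKGG
RKKGY
GGGGG
GGGGG
GGGGG
After op 4 paint(7,0,Y):
GGGGG
GGGGG
KKKGG
KBKGG
RKKGY
GGGGG
GGGGG
YGGGG
After op 5 paint(1,0,W):
GGGGG
WGGGG
KKKGG
KBKGG
RKKGY
GGGGG
GGGGG
YGGGG
After op 6 fill(0,0,B) [28 cells changed]:
BBBBB
WBBBB
KKKBB
KBKBB
RKKBY
BBBBB
BBBBB
YBBBB

Answer: BBBBB
WBBBB
KKKBB
KBKBB
RKKBY
BBBBB
BBBBB
YBBBB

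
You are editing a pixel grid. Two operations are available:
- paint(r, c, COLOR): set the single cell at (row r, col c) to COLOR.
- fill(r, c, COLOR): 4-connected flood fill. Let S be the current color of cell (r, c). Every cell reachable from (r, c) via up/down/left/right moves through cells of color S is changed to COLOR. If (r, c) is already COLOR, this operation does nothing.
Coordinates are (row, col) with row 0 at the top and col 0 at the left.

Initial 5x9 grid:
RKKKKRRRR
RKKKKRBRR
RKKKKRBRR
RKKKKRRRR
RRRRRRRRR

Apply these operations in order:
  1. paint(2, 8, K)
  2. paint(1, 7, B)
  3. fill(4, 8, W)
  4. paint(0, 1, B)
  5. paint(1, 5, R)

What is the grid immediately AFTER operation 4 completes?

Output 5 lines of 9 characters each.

Answer: WBKKKWWWW
WKKKKWBBW
WKKKKWBWK
WKKKKWWWW
WWWWWWWWW

Derivation:
After op 1 paint(2,8,K):
RKKKKRRRR
RKKKKRBRR
RKKKKRBRK
RKKKKRRRR
RRRRRRRRR
After op 2 paint(1,7,B):
RKKKKRRRR
RKKKKRBBR
RKKKKRBRK
RKKKKRRRR
RRRRRRRRR
After op 3 fill(4,8,W) [25 cells changed]:
WKKKKWWWW
WKKKKWBBW
WKKKKWBWK
WKKKKWWWW
WWWWWWWWW
After op 4 paint(0,1,B):
WBKKKWWWW
WKKKKWBBW
WKKKKWBWK
WKKKKWWWW
WWWWWWWWW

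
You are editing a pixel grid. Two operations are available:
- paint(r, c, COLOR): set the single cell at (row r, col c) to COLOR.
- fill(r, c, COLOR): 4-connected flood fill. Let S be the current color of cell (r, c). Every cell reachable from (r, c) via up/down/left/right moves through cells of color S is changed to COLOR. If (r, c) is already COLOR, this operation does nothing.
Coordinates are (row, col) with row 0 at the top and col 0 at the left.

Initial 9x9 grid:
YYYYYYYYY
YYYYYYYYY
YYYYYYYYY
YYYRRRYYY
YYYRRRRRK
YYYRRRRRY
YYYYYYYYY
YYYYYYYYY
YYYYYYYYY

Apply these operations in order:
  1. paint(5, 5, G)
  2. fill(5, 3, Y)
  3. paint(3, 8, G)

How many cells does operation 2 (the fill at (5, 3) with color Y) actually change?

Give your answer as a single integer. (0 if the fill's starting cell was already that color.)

After op 1 paint(5,5,G):
YYYYYYYYY
YYYYYYYYY
YYYYYYYYY
YYYRRRYYY
YYYRRRRRK
YYYRRGRRY
YYYYYYYYY
YYYYYYYYY
YYYYYYYYY
After op 2 fill(5,3,Y) [12 cells changed]:
YYYYYYYYY
YYYYYYYYY
YYYYYYYYY
YYYYYYYYY
YYYYYYYYK
YYYYYGYYY
YYYYYYYYY
YYYYYYYYY
YYYYYYYYY

Answer: 12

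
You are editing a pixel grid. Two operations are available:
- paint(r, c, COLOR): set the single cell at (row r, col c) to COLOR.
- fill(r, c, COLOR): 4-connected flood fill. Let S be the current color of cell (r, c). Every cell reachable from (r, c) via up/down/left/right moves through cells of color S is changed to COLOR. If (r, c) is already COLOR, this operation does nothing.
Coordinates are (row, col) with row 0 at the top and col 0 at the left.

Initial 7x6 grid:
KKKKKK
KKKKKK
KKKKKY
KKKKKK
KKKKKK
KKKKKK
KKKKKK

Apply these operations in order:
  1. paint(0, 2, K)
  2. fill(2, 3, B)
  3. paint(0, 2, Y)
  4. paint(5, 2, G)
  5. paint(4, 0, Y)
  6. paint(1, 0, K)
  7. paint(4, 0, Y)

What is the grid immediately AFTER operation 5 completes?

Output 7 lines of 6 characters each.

After op 1 paint(0,2,K):
KKKKKK
KKKKKK
KKKKKY
KKKKKK
KKKKKK
KKKKKK
KKKKKK
After op 2 fill(2,3,B) [41 cells changed]:
BBBBBB
BBBBBB
BBBBBY
BBBBBB
BBBBBB
BBBBBB
BBBBBB
After op 3 paint(0,2,Y):
BBYBBB
BBBBBB
BBBBBY
BBBBBB
BBBBBB
BBBBBB
BBBBBB
After op 4 paint(5,2,G):
BBYBBB
BBBBBB
BBBBBY
BBBBBB
BBBBBB
BBGBBB
BBBBBB
After op 5 paint(4,0,Y):
BBYBBB
BBBBBB
BBBBBY
BBBBBB
YBBBBB
BBGBBB
BBBBBB

Answer: BBYBBB
BBBBBB
BBBBBY
BBBBBB
YBBBBB
BBGBBB
BBBBBB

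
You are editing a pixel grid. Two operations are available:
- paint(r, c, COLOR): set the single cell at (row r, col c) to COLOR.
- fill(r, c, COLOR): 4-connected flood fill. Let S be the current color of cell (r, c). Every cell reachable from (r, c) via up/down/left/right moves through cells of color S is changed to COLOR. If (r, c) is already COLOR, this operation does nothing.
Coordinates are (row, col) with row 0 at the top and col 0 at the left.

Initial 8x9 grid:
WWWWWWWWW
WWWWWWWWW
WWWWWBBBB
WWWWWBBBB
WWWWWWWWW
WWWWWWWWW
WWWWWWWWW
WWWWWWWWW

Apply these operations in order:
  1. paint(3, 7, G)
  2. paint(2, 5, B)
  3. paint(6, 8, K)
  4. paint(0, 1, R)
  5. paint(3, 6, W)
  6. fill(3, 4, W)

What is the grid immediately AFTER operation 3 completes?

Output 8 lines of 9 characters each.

After op 1 paint(3,7,G):
WWWWWWWWW
WWWWWWWWW
WWWWWBBBB
WWWWWBBGB
WWWWWWWWW
WWWWWWWWW
WWWWWWWWW
WWWWWWWWW
After op 2 paint(2,5,B):
WWWWWWWWW
WWWWWWWWW
WWWWWBBBB
WWWWWBBGB
WWWWWWWWW
WWWWWWWWW
WWWWWWWWW
WWWWWWWWW
After op 3 paint(6,8,K):
WWWWWWWWW
WWWWWWWWW
WWWWWBBBB
WWWWWBBGB
WWWWWWWWW
WWWWWWWWW
WWWWWWWWK
WWWWWWWWW

Answer: WWWWWWWWW
WWWWWWWWW
WWWWWBBBB
WWWWWBBGB
WWWWWWWWW
WWWWWWWWW
WWWWWWWWK
WWWWWWWWW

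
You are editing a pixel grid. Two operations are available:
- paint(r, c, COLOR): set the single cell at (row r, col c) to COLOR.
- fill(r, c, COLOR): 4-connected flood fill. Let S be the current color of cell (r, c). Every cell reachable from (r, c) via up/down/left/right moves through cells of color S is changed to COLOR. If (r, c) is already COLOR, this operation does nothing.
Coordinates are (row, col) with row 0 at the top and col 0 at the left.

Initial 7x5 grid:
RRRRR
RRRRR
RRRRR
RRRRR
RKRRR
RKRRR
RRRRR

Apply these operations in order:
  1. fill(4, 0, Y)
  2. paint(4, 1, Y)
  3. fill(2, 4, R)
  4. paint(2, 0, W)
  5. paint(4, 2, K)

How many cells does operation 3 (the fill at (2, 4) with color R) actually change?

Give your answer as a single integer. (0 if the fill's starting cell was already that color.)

After op 1 fill(4,0,Y) [33 cells changed]:
YYYYY
YYYYY
YYYYY
YYYYY
YKYYY
YKYYY
YYYYY
After op 2 paint(4,1,Y):
YYYYY
YYYYY
YYYYY
YYYYY
YYYYY
YKYYY
YYYYY
After op 3 fill(2,4,R) [34 cells changed]:
RRRRR
RRRRR
RRRRR
RRRRR
RRRRR
RKRRR
RRRRR

Answer: 34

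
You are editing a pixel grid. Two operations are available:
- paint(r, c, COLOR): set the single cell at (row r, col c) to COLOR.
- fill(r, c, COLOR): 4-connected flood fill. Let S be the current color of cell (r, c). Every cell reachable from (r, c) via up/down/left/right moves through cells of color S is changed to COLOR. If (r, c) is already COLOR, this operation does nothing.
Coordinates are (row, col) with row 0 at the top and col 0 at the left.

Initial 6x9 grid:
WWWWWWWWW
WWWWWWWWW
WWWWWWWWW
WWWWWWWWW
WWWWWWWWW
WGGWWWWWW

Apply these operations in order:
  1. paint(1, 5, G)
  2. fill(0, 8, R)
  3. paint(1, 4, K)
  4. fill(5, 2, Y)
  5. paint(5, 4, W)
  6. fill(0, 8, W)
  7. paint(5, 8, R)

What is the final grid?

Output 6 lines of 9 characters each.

Answer: WWWWWWWWW
WWWWKGWWW
WWWWWWWWW
WWWWWWWWW
WWWWWWWWW
WYYWWWWWR

Derivation:
After op 1 paint(1,5,G):
WWWWWWWWW
WWWWWGWWW
WWWWWWWWW
WWWWWWWWW
WWWWWWWWW
WGGWWWWWW
After op 2 fill(0,8,R) [51 cells changed]:
RRRRRRRRR
RRRRRGRRR
RRRRRRRRR
RRRRRRRRR
RRRRRRRRR
RGGRRRRRR
After op 3 paint(1,4,K):
RRRRRRRRR
RRRRKGRRR
RRRRRRRRR
RRRRRRRRR
RRRRRRRRR
RGGRRRRRR
After op 4 fill(5,2,Y) [2 cells changed]:
RRRRRRRRR
RRRRKGRRR
RRRRRRRRR
RRRRRRRRR
RRRRRRRRR
RYYRRRRRR
After op 5 paint(5,4,W):
RRRRRRRRR
RRRRKGRRR
RRRRRRRRR
RRRRRRRRR
RRRRRRRRR
RYYRWRRRR
After op 6 fill(0,8,W) [49 cells changed]:
WWWWWWWWW
WWWWKGWWW
WWWWWWWWW
WWWWWWWWW
WWWWWWWWW
WYYWWWWWW
After op 7 paint(5,8,R):
WWWWWWWWW
WWWWKGWWW
WWWWWWWWW
WWWWWWWWW
WWWWWWWWW
WYYWWWWWR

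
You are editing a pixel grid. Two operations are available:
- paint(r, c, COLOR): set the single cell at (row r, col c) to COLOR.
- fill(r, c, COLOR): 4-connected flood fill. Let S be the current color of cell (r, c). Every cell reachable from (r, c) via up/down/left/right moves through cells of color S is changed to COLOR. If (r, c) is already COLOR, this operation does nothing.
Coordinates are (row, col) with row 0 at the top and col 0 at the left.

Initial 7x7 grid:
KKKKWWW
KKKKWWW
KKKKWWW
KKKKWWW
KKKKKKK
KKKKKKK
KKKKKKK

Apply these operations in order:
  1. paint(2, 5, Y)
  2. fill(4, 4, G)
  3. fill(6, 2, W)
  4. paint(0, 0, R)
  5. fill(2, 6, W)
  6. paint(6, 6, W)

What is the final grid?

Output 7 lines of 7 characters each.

Answer: RWWWWWW
WWWWWWW
WWWWWYW
WWWWWWW
WWWWWWW
WWWWWWW
WWWWWWW

Derivation:
After op 1 paint(2,5,Y):
KKKKWWW
KKKKWWW
KKKKWYW
KKKKWWW
KKKKKKK
KKKKKKK
KKKKKKK
After op 2 fill(4,4,G) [37 cells changed]:
GGGGWWW
GGGGWWW
GGGGWYW
GGGGWWW
GGGGGGG
GGGGGGG
GGGGGGG
After op 3 fill(6,2,W) [37 cells changed]:
WWWWWWW
WWWWWWW
WWWWWYW
WWWWWWW
WWWWWWW
WWWWWWW
WWWWWWW
After op 4 paint(0,0,R):
RWWWWWW
WWWWWWW
WWWWWYW
WWWWWWW
WWWWWWW
WWWWWWW
WWWWWWW
After op 5 fill(2,6,W) [0 cells changed]:
RWWWWWW
WWWWWWW
WWWWWYW
WWWWWWW
WWWWWWW
WWWWWWW
WWWWWWW
After op 6 paint(6,6,W):
RWWWWWW
WWWWWWW
WWWWWYW
WWWWWWW
WWWWWWW
WWWWWWW
WWWWWWW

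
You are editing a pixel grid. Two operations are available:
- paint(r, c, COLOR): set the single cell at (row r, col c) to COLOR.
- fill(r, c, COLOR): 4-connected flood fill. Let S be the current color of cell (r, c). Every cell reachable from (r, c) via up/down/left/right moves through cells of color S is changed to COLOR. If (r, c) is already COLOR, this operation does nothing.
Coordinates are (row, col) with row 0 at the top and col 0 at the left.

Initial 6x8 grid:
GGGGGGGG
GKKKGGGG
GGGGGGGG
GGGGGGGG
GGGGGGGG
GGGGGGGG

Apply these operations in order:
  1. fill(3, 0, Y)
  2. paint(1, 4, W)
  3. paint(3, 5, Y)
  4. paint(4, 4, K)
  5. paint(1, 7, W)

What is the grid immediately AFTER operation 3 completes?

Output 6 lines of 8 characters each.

After op 1 fill(3,0,Y) [45 cells changed]:
YYYYYYYY
YKKKYYYY
YYYYYYYY
YYYYYYYY
YYYYYYYY
YYYYYYYY
After op 2 paint(1,4,W):
YYYYYYYY
YKKKWYYY
YYYYYYYY
YYYYYYYY
YYYYYYYY
YYYYYYYY
After op 3 paint(3,5,Y):
YYYYYYYY
YKKKWYYY
YYYYYYYY
YYYYYYYY
YYYYYYYY
YYYYYYYY

Answer: YYYYYYYY
YKKKWYYY
YYYYYYYY
YYYYYYYY
YYYYYYYY
YYYYYYYY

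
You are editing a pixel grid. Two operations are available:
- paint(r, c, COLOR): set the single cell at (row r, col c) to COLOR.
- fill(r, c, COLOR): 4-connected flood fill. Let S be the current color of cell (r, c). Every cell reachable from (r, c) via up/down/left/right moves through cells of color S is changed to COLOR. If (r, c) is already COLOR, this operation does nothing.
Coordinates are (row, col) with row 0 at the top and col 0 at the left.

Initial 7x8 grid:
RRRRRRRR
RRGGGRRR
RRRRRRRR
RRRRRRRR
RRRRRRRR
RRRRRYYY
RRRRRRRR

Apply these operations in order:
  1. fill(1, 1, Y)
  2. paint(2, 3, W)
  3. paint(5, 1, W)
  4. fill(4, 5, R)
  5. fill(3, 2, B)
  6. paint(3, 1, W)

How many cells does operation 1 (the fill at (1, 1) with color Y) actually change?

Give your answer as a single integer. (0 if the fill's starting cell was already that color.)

Answer: 50

Derivation:
After op 1 fill(1,1,Y) [50 cells changed]:
YYYYYYYY
YYGGGYYY
YYYYYYYY
YYYYYYYY
YYYYYYYY
YYYYYYYY
YYYYYYYY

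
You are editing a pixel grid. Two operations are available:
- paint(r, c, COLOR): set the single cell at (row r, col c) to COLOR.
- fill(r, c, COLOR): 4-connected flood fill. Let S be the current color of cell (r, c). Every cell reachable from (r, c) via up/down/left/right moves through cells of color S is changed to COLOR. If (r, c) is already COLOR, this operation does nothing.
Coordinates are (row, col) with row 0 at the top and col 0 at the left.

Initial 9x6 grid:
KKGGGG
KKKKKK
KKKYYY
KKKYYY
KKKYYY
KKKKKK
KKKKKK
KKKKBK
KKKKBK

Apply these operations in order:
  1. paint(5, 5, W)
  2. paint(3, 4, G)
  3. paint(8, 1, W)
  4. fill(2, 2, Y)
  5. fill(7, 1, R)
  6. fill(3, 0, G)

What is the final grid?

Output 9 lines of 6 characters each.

After op 1 paint(5,5,W):
KKGGGG
KKKKKK
KKKYYY
KKKYYY
KKKYYY
KKKKKW
KKKKKK
KKKKBK
KKKKBK
After op 2 paint(3,4,G):
KKGGGG
KKKKKK
KKKYYY
KKKYGY
KKKYYY
KKKKKW
KKKKKK
KKKKBK
KKKKBK
After op 3 paint(8,1,W):
KKGGGG
KKKKKK
KKKYYY
KKKYGY
KKKYYY
KKKKKW
KKKKKK
KKKKBK
KWKKBK
After op 4 fill(2,2,Y) [37 cells changed]:
YYGGGG
YYYYYY
YYYYYY
YYYYGY
YYYYYY
YYYYYW
YYYYYY
YYYYBY
YWYYBY
After op 5 fill(7,1,R) [45 cells changed]:
RRGGGG
RRRRRR
RRRRRR
RRRRGR
RRRRRR
RRRRRW
RRRRRR
RRRRBR
RWRRBR
After op 6 fill(3,0,G) [45 cells changed]:
GGGGGG
GGGGGG
GGGGGG
GGGGGG
GGGGGG
GGGGGW
GGGGGG
GGGGBG
GWGGBG

Answer: GGGGGG
GGGGGG
GGGGGG
GGGGGG
GGGGGG
GGGGGW
GGGGGG
GGGGBG
GWGGBG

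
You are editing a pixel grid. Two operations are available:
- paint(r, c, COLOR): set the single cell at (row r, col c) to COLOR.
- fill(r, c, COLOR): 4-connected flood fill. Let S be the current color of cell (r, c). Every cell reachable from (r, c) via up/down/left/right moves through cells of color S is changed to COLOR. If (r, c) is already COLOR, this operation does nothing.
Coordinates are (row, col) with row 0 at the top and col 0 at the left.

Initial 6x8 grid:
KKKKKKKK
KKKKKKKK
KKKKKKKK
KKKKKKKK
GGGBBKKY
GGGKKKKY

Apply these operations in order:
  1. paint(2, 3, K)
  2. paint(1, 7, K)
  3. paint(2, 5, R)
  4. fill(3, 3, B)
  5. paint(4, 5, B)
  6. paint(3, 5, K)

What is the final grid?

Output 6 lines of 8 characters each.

After op 1 paint(2,3,K):
KKKKKKKK
KKKKKKKK
KKKKKKKK
KKKKKKKK
GGGBBKKY
GGGKKKKY
After op 2 paint(1,7,K):
KKKKKKKK
KKKKKKKK
KKKKKKKK
KKKKKKKK
GGGBBKKY
GGGKKKKY
After op 3 paint(2,5,R):
KKKKKKKK
KKKKKKKK
KKKKKRKK
KKKKKKKK
GGGBBKKY
GGGKKKKY
After op 4 fill(3,3,B) [37 cells changed]:
BBBBBBBB
BBBBBBBB
BBBBBRBB
BBBBBBBB
GGGBBBBY
GGGBBBBY
After op 5 paint(4,5,B):
BBBBBBBB
BBBBBBBB
BBBBBRBB
BBBBBBBB
GGGBBBBY
GGGBBBBY
After op 6 paint(3,5,K):
BBBBBBBB
BBBBBBBB
BBBBBRBB
BBBBBKBB
GGGBBBBY
GGGBBBBY

Answer: BBBBBBBB
BBBBBBBB
BBBBBRBB
BBBBBKBB
GGGBBBBY
GGGBBBBY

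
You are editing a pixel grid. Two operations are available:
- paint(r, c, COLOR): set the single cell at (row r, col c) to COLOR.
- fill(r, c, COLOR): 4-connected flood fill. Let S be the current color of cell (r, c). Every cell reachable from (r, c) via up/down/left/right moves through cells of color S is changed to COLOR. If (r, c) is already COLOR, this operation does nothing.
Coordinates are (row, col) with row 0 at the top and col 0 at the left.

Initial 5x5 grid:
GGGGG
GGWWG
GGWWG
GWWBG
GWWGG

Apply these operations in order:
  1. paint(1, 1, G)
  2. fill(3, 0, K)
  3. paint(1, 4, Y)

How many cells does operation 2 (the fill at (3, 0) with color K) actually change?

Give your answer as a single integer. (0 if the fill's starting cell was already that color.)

Answer: 16

Derivation:
After op 1 paint(1,1,G):
GGGGG
GGWWG
GGWWG
GWWBG
GWWGG
After op 2 fill(3,0,K) [16 cells changed]:
KKKKK
KKWWK
KKWWK
KWWBK
KWWKK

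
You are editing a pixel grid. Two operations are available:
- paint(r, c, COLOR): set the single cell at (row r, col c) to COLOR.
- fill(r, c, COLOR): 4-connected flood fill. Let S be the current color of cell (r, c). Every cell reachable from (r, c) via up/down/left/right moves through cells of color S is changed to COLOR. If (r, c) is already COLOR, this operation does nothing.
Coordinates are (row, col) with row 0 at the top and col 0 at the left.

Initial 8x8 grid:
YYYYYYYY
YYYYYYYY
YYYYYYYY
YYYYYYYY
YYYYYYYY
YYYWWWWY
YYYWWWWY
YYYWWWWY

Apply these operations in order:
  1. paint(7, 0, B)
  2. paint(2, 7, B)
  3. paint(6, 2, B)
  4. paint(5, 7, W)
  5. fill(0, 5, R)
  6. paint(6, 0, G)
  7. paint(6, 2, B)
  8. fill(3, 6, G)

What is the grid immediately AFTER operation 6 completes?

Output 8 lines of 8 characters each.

Answer: RRRRRRRR
RRRRRRRR
RRRRRRRB
RRRRRRRR
RRRRRRRR
RRRWWWWW
GRBWWWWY
BRRWWWWY

Derivation:
After op 1 paint(7,0,B):
YYYYYYYY
YYYYYYYY
YYYYYYYY
YYYYYYYY
YYYYYYYY
YYYWWWWY
YYYWWWWY
BYYWWWWY
After op 2 paint(2,7,B):
YYYYYYYY
YYYYYYYY
YYYYYYYB
YYYYYYYY
YYYYYYYY
YYYWWWWY
YYYWWWWY
BYYWWWWY
After op 3 paint(6,2,B):
YYYYYYYY
YYYYYYYY
YYYYYYYB
YYYYYYYY
YYYYYYYY
YYYWWWWY
YYBWWWWY
BYYWWWWY
After op 4 paint(5,7,W):
YYYYYYYY
YYYYYYYY
YYYYYYYB
YYYYYYYY
YYYYYYYY
YYYWWWWW
YYBWWWWY
BYYWWWWY
After op 5 fill(0,5,R) [46 cells changed]:
RRRRRRRR
RRRRRRRR
RRRRRRRB
RRRRRRRR
RRRRRRRR
RRRWWWWW
RRBWWWWY
BRRWWWWY
After op 6 paint(6,0,G):
RRRRRRRR
RRRRRRRR
RRRRRRRB
RRRRRRRR
RRRRRRRR
RRRWWWWW
GRBWWWWY
BRRWWWWY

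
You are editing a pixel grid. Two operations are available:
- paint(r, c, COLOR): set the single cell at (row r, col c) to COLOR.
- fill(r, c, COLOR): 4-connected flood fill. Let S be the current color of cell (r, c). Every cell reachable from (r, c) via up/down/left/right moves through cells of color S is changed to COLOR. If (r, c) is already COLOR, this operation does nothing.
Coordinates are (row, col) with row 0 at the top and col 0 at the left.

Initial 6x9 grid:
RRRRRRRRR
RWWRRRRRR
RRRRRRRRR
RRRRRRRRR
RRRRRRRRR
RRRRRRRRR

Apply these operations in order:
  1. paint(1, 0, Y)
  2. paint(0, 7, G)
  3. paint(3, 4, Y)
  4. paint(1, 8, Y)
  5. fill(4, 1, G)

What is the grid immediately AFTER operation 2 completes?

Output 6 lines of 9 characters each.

After op 1 paint(1,0,Y):
RRRRRRRRR
YWWRRRRRR
RRRRRRRRR
RRRRRRRRR
RRRRRRRRR
RRRRRRRRR
After op 2 paint(0,7,G):
RRRRRRRGR
YWWRRRRRR
RRRRRRRRR
RRRRRRRRR
RRRRRRRRR
RRRRRRRRR

Answer: RRRRRRRGR
YWWRRRRRR
RRRRRRRRR
RRRRRRRRR
RRRRRRRRR
RRRRRRRRR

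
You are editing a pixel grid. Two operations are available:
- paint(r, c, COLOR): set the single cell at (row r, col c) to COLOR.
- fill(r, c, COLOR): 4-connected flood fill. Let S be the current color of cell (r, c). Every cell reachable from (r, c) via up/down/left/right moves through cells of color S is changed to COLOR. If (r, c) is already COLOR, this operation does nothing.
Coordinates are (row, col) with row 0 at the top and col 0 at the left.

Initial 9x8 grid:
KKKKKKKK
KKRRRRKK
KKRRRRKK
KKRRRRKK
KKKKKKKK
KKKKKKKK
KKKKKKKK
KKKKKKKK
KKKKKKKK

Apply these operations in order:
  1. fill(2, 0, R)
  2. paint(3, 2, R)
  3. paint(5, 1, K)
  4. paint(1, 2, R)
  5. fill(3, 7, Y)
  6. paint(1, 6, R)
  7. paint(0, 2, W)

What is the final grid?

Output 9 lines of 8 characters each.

Answer: YYWYYYYY
YYYYYYRY
YYYYYYYY
YYYYYYYY
YYYYYYYY
YKYYYYYY
YYYYYYYY
YYYYYYYY
YYYYYYYY

Derivation:
After op 1 fill(2,0,R) [60 cells changed]:
RRRRRRRR
RRRRRRRR
RRRRRRRR
RRRRRRRR
RRRRRRRR
RRRRRRRR
RRRRRRRR
RRRRRRRR
RRRRRRRR
After op 2 paint(3,2,R):
RRRRRRRR
RRRRRRRR
RRRRRRRR
RRRRRRRR
RRRRRRRR
RRRRRRRR
RRRRRRRR
RRRRRRRR
RRRRRRRR
After op 3 paint(5,1,K):
RRRRRRRR
RRRRRRRR
RRRRRRRR
RRRRRRRR
RRRRRRRR
RKRRRRRR
RRRRRRRR
RRRRRRRR
RRRRRRRR
After op 4 paint(1,2,R):
RRRRRRRR
RRRRRRRR
RRRRRRRR
RRRRRRRR
RRRRRRRR
RKRRRRRR
RRRRRRRR
RRRRRRRR
RRRRRRRR
After op 5 fill(3,7,Y) [71 cells changed]:
YYYYYYYY
YYYYYYYY
YYYYYYYY
YYYYYYYY
YYYYYYYY
YKYYYYYY
YYYYYYYY
YYYYYYYY
YYYYYYYY
After op 6 paint(1,6,R):
YYYYYYYY
YYYYYYRY
YYYYYYYY
YYYYYYYY
YYYYYYYY
YKYYYYYY
YYYYYYYY
YYYYYYYY
YYYYYYYY
After op 7 paint(0,2,W):
YYWYYYYY
YYYYYYRY
YYYYYYYY
YYYYYYYY
YYYYYYYY
YKYYYYYY
YYYYYYYY
YYYYYYYY
YYYYYYYY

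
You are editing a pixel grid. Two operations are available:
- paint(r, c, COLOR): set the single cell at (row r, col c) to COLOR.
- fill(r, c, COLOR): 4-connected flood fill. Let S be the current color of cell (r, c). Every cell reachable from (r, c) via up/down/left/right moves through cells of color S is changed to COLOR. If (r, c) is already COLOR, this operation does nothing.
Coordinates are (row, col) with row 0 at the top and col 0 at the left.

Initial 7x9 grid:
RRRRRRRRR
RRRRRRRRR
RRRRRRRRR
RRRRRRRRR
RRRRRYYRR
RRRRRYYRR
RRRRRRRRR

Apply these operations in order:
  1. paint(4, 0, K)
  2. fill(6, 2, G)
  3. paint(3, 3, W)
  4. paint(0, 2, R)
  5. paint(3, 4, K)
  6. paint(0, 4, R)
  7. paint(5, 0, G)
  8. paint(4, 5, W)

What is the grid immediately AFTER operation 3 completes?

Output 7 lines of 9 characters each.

Answer: GGGGGGGGG
GGGGGGGGG
GGGGGGGGG
GGGWGGGGG
KGGGGYYGG
GGGGGYYGG
GGGGGGGGG

Derivation:
After op 1 paint(4,0,K):
RRRRRRRRR
RRRRRRRRR
RRRRRRRRR
RRRRRRRRR
KRRRRYYRR
RRRRRYYRR
RRRRRRRRR
After op 2 fill(6,2,G) [58 cells changed]:
GGGGGGGGG
GGGGGGGGG
GGGGGGGGG
GGGGGGGGG
KGGGGYYGG
GGGGGYYGG
GGGGGGGGG
After op 3 paint(3,3,W):
GGGGGGGGG
GGGGGGGGG
GGGGGGGGG
GGGWGGGGG
KGGGGYYGG
GGGGGYYGG
GGGGGGGGG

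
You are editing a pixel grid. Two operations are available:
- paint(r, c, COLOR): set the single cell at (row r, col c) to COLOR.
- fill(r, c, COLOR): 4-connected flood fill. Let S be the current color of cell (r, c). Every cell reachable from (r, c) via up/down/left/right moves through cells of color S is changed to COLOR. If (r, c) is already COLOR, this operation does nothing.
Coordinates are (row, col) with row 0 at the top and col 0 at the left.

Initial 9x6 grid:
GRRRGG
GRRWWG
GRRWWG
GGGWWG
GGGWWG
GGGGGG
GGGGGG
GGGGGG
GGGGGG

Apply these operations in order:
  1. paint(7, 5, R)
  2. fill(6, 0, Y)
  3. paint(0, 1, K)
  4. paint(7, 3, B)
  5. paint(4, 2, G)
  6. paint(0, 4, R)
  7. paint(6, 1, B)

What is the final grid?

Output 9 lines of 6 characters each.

After op 1 paint(7,5,R):
GRRRGG
GRRWWG
GRRWWG
GGGWWG
GGGWWG
GGGGGG
GGGGGG
GGGGGR
GGGGGG
After op 2 fill(6,0,Y) [38 cells changed]:
YRRRYY
YRRWWY
YRRWWY
YYYWWY
YYYWWY
YYYYYY
YYYYYY
YYYYYR
YYYYYY
After op 3 paint(0,1,K):
YKRRYY
YRRWWY
YRRWWY
YYYWWY
YYYWWY
YYYYYY
YYYYYY
YYYYYR
YYYYYY
After op 4 paint(7,3,B):
YKRRYY
YRRWWY
YRRWWY
YYYWWY
YYYWWY
YYYYYY
YYYYYY
YYYBYR
YYYYYY
After op 5 paint(4,2,G):
YKRRYY
YRRWWY
YRRWWY
YYYWWY
YYGWWY
YYYYYY
YYYYYY
YYYBYR
YYYYYY
After op 6 paint(0,4,R):
YKRRRY
YRRWWY
YRRWWY
YYYWWY
YYGWWY
YYYYYY
YYYYYY
YYYBYR
YYYYYY
After op 7 paint(6,1,B):
YKRRRY
YRRWWY
YRRWWY
YYYWWY
YYGWWY
YYYYYY
YBYYYY
YYYBYR
YYYYYY

Answer: YKRRRY
YRRWWY
YRRWWY
YYYWWY
YYGWWY
YYYYYY
YBYYYY
YYYBYR
YYYYYY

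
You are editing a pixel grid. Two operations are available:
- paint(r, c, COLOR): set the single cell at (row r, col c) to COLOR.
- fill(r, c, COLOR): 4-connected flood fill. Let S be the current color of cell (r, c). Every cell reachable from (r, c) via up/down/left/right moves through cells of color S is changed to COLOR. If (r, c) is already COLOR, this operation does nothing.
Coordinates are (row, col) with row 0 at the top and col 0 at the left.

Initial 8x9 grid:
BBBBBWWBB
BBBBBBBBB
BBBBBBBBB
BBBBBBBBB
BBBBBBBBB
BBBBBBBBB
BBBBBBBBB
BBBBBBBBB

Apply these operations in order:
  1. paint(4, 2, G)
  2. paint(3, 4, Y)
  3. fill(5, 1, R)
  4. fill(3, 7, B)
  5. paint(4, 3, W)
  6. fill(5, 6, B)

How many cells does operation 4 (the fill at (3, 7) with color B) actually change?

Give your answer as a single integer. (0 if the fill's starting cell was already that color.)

After op 1 paint(4,2,G):
BBBBBWWBB
BBBBBBBBB
BBBBBBBBB
BBBBBBBBB
BBGBBBBBB
BBBBBBBBB
BBBBBBBBB
BBBBBBBBB
After op 2 paint(3,4,Y):
BBBBBWWBB
BBBBBBBBB
BBBBBBBBB
BBBBYBBBB
BBGBBBBBB
BBBBBBBBB
BBBBBBBBB
BBBBBBBBB
After op 3 fill(5,1,R) [68 cells changed]:
RRRRRWWRR
RRRRRRRRR
RRRRRRRRR
RRRRYRRRR
RRGRRRRRR
RRRRRRRRR
RRRRRRRRR
RRRRRRRRR
After op 4 fill(3,7,B) [68 cells changed]:
BBBBBWWBB
BBBBBBBBB
BBBBBBBBB
BBBBYBBBB
BBGBBBBBB
BBBBBBBBB
BBBBBBBBB
BBBBBBBBB

Answer: 68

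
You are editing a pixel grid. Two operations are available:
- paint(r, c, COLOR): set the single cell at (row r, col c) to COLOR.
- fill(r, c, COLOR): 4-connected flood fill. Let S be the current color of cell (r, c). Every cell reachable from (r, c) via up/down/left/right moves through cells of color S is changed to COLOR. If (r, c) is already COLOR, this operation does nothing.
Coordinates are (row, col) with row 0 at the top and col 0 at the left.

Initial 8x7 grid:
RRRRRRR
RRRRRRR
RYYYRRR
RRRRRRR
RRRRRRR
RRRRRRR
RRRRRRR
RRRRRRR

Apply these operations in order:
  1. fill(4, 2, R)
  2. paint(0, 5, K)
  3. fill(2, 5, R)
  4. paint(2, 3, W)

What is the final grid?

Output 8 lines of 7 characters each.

After op 1 fill(4,2,R) [0 cells changed]:
RRRRRRR
RRRRRRR
RYYYRRR
RRRRRRR
RRRRRRR
RRRRRRR
RRRRRRR
RRRRRRR
After op 2 paint(0,5,K):
RRRRRKR
RRRRRRR
RYYYRRR
RRRRRRR
RRRRRRR
RRRRRRR
RRRRRRR
RRRRRRR
After op 3 fill(2,5,R) [0 cells changed]:
RRRRRKR
RRRRRRR
RYYYRRR
RRRRRRR
RRRRRRR
RRRRRRR
RRRRRRR
RRRRRRR
After op 4 paint(2,3,W):
RRRRRKR
RRRRRRR
RYYWRRR
RRRRRRR
RRRRRRR
RRRRRRR
RRRRRRR
RRRRRRR

Answer: RRRRRKR
RRRRRRR
RYYWRRR
RRRRRRR
RRRRRRR
RRRRRRR
RRRRRRR
RRRRRRR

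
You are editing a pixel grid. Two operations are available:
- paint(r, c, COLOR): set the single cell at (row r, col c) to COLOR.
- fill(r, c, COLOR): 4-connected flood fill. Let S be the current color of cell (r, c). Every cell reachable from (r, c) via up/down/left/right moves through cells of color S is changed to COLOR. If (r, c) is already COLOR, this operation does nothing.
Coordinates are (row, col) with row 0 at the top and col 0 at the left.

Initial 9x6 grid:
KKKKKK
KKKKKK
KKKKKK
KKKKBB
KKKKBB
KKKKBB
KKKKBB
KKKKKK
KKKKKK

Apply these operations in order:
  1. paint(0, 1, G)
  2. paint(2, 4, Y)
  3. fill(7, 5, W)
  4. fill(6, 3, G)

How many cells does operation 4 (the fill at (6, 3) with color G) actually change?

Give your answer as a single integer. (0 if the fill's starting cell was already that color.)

After op 1 paint(0,1,G):
KGKKKK
KKKKKK
KKKKKK
KKKKBB
KKKKBB
KKKKBB
KKKKBB
KKKKKK
KKKKKK
After op 2 paint(2,4,Y):
KGKKKK
KKKKKK
KKKKYK
KKKKBB
KKKKBB
KKKKBB
KKKKBB
KKKKKK
KKKKKK
After op 3 fill(7,5,W) [44 cells changed]:
WGWWWW
WWWWWW
WWWWYW
WWWWBB
WWWWBB
WWWWBB
WWWWBB
WWWWWW
WWWWWW
After op 4 fill(6,3,G) [44 cells changed]:
GGGGGG
GGGGGG
GGGGYG
GGGGBB
GGGGBB
GGGGBB
GGGGBB
GGGGGG
GGGGGG

Answer: 44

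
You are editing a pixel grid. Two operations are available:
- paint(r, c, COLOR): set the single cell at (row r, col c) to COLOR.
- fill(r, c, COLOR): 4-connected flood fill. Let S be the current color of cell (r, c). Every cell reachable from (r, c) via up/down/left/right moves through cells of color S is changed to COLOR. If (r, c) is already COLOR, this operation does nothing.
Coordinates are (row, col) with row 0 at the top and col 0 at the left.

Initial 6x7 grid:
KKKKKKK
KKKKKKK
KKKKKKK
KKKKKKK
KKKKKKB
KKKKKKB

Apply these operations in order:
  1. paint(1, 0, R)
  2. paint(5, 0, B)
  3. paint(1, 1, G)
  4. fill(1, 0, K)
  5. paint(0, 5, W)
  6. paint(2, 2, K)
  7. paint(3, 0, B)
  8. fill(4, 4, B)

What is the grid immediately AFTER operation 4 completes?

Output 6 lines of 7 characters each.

After op 1 paint(1,0,R):
KKKKKKK
RKKKKKK
KKKKKKK
KKKKKKK
KKKKKKB
KKKKKKB
After op 2 paint(5,0,B):
KKKKKKK
RKKKKKK
KKKKKKK
KKKKKKK
KKKKKKB
BKKKKKB
After op 3 paint(1,1,G):
KKKKKKK
RGKKKKK
KKKKKKK
KKKKKKK
KKKKKKB
BKKKKKB
After op 4 fill(1,0,K) [1 cells changed]:
KKKKKKK
KGKKKKK
KKKKKKK
KKKKKKK
KKKKKKB
BKKKKKB

Answer: KKKKKKK
KGKKKKK
KKKKKKK
KKKKKKK
KKKKKKB
BKKKKKB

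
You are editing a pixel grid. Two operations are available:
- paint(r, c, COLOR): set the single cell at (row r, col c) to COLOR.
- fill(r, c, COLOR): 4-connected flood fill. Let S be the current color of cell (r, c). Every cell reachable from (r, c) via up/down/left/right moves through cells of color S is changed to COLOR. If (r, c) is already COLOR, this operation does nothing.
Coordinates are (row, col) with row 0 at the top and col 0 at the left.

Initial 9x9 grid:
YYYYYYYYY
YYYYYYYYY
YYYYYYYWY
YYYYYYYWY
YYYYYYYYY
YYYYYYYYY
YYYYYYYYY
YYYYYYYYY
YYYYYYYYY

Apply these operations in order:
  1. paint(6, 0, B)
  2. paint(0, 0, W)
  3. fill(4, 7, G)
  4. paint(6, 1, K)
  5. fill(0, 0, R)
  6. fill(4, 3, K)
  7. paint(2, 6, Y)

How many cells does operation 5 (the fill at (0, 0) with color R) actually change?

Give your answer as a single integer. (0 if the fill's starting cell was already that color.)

After op 1 paint(6,0,B):
YYYYYYYYY
YYYYYYYYY
YYYYYYYWY
YYYYYYYWY
YYYYYYYYY
YYYYYYYYY
BYYYYYYYY
YYYYYYYYY
YYYYYYYYY
After op 2 paint(0,0,W):
WYYYYYYYY
YYYYYYYYY
YYYYYYYWY
YYYYYYYWY
YYYYYYYYY
YYYYYYYYY
BYYYYYYYY
YYYYYYYYY
YYYYYYYYY
After op 3 fill(4,7,G) [77 cells changed]:
WGGGGGGGG
GGGGGGGGG
GGGGGGGWG
GGGGGGGWG
GGGGGGGGG
GGGGGGGGG
BGGGGGGGG
GGGGGGGGG
GGGGGGGGG
After op 4 paint(6,1,K):
WGGGGGGGG
GGGGGGGGG
GGGGGGGWG
GGGGGGGWG
GGGGGGGGG
GGGGGGGGG
BKGGGGGGG
GGGGGGGGG
GGGGGGGGG
After op 5 fill(0,0,R) [1 cells changed]:
RGGGGGGGG
GGGGGGGGG
GGGGGGGWG
GGGGGGGWG
GGGGGGGGG
GGGGGGGGG
BKGGGGGGG
GGGGGGGGG
GGGGGGGGG

Answer: 1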